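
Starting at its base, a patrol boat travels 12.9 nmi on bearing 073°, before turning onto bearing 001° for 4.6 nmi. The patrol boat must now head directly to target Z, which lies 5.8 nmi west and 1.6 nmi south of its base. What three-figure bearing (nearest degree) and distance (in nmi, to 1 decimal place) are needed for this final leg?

Leg 1 (073°, 12.9 nmi): east 12.9 sin 73° = 12.34, north 12.9 cos 73° = 3.77
Leg 2 (001°, 4.6 nmi): east 4.6 sin 1° = 0.08, north 4.6 cos 1° = 4.60
Current position: (12.42, 8.37). Target: (-5.8, -1.6). Remaining: Δeast = -18.22, Δnorth = -9.97.
Bearing = atan2(-18.22, -9.97) mod 360° = 241.31°; distance = √((-18.22)² + (-9.97)²) = 20.767 nmi.

241°, 20.8 nmi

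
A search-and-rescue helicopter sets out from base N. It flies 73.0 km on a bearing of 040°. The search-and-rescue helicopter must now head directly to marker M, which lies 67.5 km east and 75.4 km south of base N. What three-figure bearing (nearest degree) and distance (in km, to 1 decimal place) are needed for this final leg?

171°, 132.9 km

Leg 1 (040°, 73.0 km): east 73.0 sin 40° = 46.92, north 73.0 cos 40° = 55.92
Current position: (46.92, 55.92). Target: (67.5, -75.4). Remaining: Δeast = 20.58, Δnorth = -131.32.
Bearing = atan2(20.58, -131.32) mod 360° = 171.09°; distance = √((20.58)² + (-131.32)²) = 132.924 km.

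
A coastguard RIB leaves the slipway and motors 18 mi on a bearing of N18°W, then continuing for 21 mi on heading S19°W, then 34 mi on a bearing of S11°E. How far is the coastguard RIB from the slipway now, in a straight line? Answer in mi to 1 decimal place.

36.6 mi

Leg 1 (N18°W, 18 mi): east 18 sin 342° = -5.56, north 18 cos 342° = 17.12
Leg 2 (S19°W, 21 mi): east 21 sin 199° = -6.84, north 21 cos 199° = -19.86
Leg 3 (S11°E, 34 mi): east 34 sin 169° = 6.49, north 34 cos 169° = -33.38
Net: -5.91 east, -36.11 north. Distance = √((-5.91)² + (-36.11)²) = 36.593 mi.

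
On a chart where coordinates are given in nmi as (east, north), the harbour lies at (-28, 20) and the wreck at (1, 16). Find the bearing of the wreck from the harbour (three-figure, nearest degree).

098°

Δeast = 1 − -28 = 29.00; Δnorth = 16 − 20 = -4.00.
Bearing = atan2(Δeast, Δnorth) mod 360° = 97.85° ≈ 098°.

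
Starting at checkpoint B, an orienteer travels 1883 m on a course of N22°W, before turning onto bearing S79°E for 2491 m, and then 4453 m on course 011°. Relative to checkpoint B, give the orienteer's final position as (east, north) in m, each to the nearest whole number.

(2590, 5642)

Leg 1 (N22°W, 1883 m): east 1883 sin 338° = -705.38, north 1883 cos 338° = 1745.89
Leg 2 (S79°E, 2491 m): east 2491 sin 101° = 2445.23, north 2491 cos 101° = -475.31
Leg 3 (011°, 4453 m): east 4453 sin 11° = 849.67, north 4453 cos 11° = 4371.19
Summing: 2589.52 m east, 5641.77 m north → (2590, 5642).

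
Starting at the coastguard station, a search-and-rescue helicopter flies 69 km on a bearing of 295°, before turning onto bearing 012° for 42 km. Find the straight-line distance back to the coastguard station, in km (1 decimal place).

Leg 1 (295°, 69 km): east 69 sin 295° = -62.54, north 69 cos 295° = 29.16
Leg 2 (012°, 42 km): east 42 sin 12° = 8.73, north 42 cos 12° = 41.08
Net: -53.80 east, 70.24 north. Distance = √((-53.80)² + (70.24)²) = 88.481 km.

88.5 km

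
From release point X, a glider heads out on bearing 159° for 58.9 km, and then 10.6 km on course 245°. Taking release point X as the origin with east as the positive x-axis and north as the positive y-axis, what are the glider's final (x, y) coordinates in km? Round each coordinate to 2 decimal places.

(11.50, -59.47)

Leg 1 (159°, 58.9 km): east 58.9 sin 159° = 21.11, north 58.9 cos 159° = -54.99
Leg 2 (245°, 10.6 km): east 10.6 sin 245° = -9.61, north 10.6 cos 245° = -4.48
Summing: 11.50 km east, -59.47 km north → (11.50, -59.47).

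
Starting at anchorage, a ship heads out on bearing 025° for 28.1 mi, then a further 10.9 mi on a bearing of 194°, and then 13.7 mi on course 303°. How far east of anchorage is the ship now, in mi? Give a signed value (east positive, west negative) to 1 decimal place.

-2.3 mi

Leg 1 (025°, 28.1 mi): east 28.1 sin 25° = 11.88, north 28.1 cos 25° = 25.47
Leg 2 (194°, 10.9 mi): east 10.9 sin 194° = -2.64, north 10.9 cos 194° = -10.58
Leg 3 (303°, 13.7 mi): east 13.7 sin 303° = -11.49, north 13.7 cos 303° = 7.46
Net east component: -2.25 mi.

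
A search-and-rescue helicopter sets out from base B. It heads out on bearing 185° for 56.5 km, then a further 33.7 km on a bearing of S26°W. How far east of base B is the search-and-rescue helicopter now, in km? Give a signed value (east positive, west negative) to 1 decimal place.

Leg 1 (185°, 56.5 km): east 56.5 sin 185° = -4.92, north 56.5 cos 185° = -56.29
Leg 2 (S26°W, 33.7 km): east 33.7 sin 206° = -14.77, north 33.7 cos 206° = -30.29
Net east component: -19.70 km.

-19.7 km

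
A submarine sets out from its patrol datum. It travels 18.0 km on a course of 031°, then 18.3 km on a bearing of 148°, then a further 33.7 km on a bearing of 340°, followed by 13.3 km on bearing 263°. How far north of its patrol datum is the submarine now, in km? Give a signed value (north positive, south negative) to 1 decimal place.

Leg 1 (031°, 18.0 km): east 18.0 sin 31° = 9.27, north 18.0 cos 31° = 15.43
Leg 2 (148°, 18.3 km): east 18.3 sin 148° = 9.70, north 18.3 cos 148° = -15.52
Leg 3 (340°, 33.7 km): east 33.7 sin 340° = -11.53, north 33.7 cos 340° = 31.67
Leg 4 (263°, 13.3 km): east 13.3 sin 263° = -13.20, north 13.3 cos 263° = -1.62
Net north component: 29.96 km.

30.0 km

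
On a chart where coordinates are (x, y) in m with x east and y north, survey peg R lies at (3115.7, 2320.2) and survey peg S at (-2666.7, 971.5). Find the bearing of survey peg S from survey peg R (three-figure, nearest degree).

257°

Δeast = -2666.7 − 3115.7 = -5782.40; Δnorth = 971.5 − 2320.2 = -1348.70.
Bearing = atan2(Δeast, Δnorth) mod 360° = 256.87° ≈ 257°.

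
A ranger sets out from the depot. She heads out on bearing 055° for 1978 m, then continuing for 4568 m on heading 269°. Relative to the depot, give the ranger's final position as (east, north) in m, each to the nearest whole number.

(-2947, 1055)

Leg 1 (055°, 1978 m): east 1978 sin 55° = 1620.28, north 1978 cos 55° = 1134.53
Leg 2 (269°, 4568 m): east 4568 sin 269° = -4567.30, north 4568 cos 269° = -79.72
Summing: -2947.02 m east, 1054.81 m north → (-2947, 1055).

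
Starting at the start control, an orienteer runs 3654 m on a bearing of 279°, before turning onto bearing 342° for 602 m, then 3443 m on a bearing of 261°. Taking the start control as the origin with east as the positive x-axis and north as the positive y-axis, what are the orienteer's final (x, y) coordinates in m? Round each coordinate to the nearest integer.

(-7196, 606)

Leg 1 (279°, 3654 m): east 3654 sin 279° = -3609.01, north 3654 cos 279° = 571.61
Leg 2 (342°, 602 m): east 602 sin 342° = -186.03, north 602 cos 342° = 572.54
Leg 3 (261°, 3443 m): east 3443 sin 261° = -3400.61, north 3443 cos 261° = -538.60
Summing: -7195.65 m east, 605.54 m north → (-7196, 606).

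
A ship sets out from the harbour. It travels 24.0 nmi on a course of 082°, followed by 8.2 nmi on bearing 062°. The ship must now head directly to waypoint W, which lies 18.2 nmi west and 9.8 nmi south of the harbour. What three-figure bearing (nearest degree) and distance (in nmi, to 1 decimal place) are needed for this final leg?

251°, 52.1 nmi

Leg 1 (082°, 24.0 nmi): east 24.0 sin 82° = 23.77, north 24.0 cos 82° = 3.34
Leg 2 (062°, 8.2 nmi): east 8.2 sin 62° = 7.24, north 8.2 cos 62° = 3.85
Current position: (31.01, 7.19). Target: (-18.2, -9.8). Remaining: Δeast = -49.21, Δnorth = -16.99.
Bearing = atan2(-49.21, -16.99) mod 360° = 250.95°; distance = √((-49.21)² + (-16.99)²) = 52.057 nmi.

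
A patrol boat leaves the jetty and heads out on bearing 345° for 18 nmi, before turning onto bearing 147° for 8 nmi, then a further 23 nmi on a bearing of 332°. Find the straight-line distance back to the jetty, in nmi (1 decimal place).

32.9 nmi

Leg 1 (345°, 18 nmi): east 18 sin 345° = -4.66, north 18 cos 345° = 17.39
Leg 2 (147°, 8 nmi): east 8 sin 147° = 4.36, north 8 cos 147° = -6.71
Leg 3 (332°, 23 nmi): east 23 sin 332° = -10.80, north 23 cos 332° = 20.31
Net: -11.10 east, 30.99 north. Distance = √((-11.10)² + (30.99)²) = 32.913 nmi.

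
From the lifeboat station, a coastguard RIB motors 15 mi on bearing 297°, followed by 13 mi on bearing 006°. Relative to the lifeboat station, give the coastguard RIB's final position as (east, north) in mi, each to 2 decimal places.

Leg 1 (297°, 15 mi): east 15 sin 297° = -13.37, north 15 cos 297° = 6.81
Leg 2 (006°, 13 mi): east 13 sin 6° = 1.36, north 13 cos 6° = 12.93
Summing: -12.01 mi east, 19.74 mi north → (-12.01, 19.74).

(-12.01, 19.74)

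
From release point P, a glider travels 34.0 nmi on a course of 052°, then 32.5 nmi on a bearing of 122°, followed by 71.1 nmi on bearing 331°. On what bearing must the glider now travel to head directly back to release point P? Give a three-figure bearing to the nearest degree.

Leg 1 (052°, 34.0 nmi): east 34.0 sin 52° = 26.79, north 34.0 cos 52° = 20.93
Leg 2 (122°, 32.5 nmi): east 32.5 sin 122° = 27.56, north 32.5 cos 122° = -17.22
Leg 3 (331°, 71.1 nmi): east 71.1 sin 331° = -34.47, north 71.1 cos 331° = 62.19
Net displacement: 19.88 east, 65.90 north. Direction back to start is (-19.88, -65.90): bearing = atan2(-19.88, -65.90) mod 360° = 196.79° ≈ 197°.

197°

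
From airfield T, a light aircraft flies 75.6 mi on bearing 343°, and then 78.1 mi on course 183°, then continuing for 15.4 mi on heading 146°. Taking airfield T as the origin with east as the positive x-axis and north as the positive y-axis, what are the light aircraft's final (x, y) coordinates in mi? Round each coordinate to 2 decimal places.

(-17.58, -18.46)

Leg 1 (343°, 75.6 mi): east 75.6 sin 343° = -22.10, north 75.6 cos 343° = 72.30
Leg 2 (183°, 78.1 mi): east 78.1 sin 183° = -4.09, north 78.1 cos 183° = -77.99
Leg 3 (146°, 15.4 mi): east 15.4 sin 146° = 8.61, north 15.4 cos 146° = -12.77
Summing: -17.58 mi east, -18.46 mi north → (-17.58, -18.46).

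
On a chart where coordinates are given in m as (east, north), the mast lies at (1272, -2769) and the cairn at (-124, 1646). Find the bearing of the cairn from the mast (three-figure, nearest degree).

342°

Δeast = -124 − 1272 = -1396.00; Δnorth = 1646 − -2769 = 4415.00.
Bearing = atan2(Δeast, Δnorth) mod 360° = 342.45° ≈ 342°.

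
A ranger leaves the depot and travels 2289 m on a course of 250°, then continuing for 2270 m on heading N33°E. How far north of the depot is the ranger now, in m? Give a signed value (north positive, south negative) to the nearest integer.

Leg 1 (250°, 2289 m): east 2289 sin 250° = -2150.96, north 2289 cos 250° = -782.88
Leg 2 (N33°E, 2270 m): east 2270 sin 33° = 1236.33, north 2270 cos 33° = 1903.78
Net north component: 1120.90 m.

1121 m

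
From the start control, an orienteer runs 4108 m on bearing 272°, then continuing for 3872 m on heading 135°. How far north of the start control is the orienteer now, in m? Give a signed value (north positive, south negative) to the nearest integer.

-2595 m

Leg 1 (272°, 4108 m): east 4108 sin 272° = -4105.50, north 4108 cos 272° = 143.37
Leg 2 (135°, 3872 m): east 3872 sin 135° = 2737.92, north 3872 cos 135° = -2737.92
Net north component: -2594.55 m.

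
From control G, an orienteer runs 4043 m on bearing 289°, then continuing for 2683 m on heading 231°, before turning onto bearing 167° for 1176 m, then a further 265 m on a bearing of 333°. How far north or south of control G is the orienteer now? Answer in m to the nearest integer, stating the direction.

Leg 1 (289°, 4043 m): east 4043 sin 289° = -3822.73, north 4043 cos 289° = 1316.27
Leg 2 (231°, 2683 m): east 2683 sin 231° = -2085.08, north 2683 cos 231° = -1688.47
Leg 3 (167°, 1176 m): east 1176 sin 167° = 264.54, north 1176 cos 167° = -1145.86
Leg 4 (333°, 265 m): east 265 sin 333° = -120.31, north 265 cos 333° = 236.12
Net north component: -1281.94 m.

1282 m south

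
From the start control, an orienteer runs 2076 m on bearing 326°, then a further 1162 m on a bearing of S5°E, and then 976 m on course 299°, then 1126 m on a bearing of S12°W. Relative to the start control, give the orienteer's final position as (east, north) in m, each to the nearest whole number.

Leg 1 (326°, 2076 m): east 2076 sin 326° = -1160.88, north 2076 cos 326° = 1721.08
Leg 2 (S5°E, 1162 m): east 1162 sin 175° = 101.27, north 1162 cos 175° = -1157.58
Leg 3 (299°, 976 m): east 976 sin 299° = -853.63, north 976 cos 299° = 473.17
Leg 4 (S12°W, 1126 m): east 1126 sin 192° = -234.11, north 1126 cos 192° = -1101.39
Summing: -2147.35 m east, -64.72 m north → (-2147, -65).

(-2147, -65)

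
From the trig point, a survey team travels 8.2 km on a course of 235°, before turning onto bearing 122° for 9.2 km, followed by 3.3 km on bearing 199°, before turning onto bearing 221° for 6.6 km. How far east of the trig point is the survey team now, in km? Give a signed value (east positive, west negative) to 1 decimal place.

-4.3 km

Leg 1 (235°, 8.2 km): east 8.2 sin 235° = -6.72, north 8.2 cos 235° = -4.70
Leg 2 (122°, 9.2 km): east 9.2 sin 122° = 7.80, north 9.2 cos 122° = -4.88
Leg 3 (199°, 3.3 km): east 3.3 sin 199° = -1.07, north 3.3 cos 199° = -3.12
Leg 4 (221°, 6.6 km): east 6.6 sin 221° = -4.33, north 6.6 cos 221° = -4.98
Net east component: -4.32 km.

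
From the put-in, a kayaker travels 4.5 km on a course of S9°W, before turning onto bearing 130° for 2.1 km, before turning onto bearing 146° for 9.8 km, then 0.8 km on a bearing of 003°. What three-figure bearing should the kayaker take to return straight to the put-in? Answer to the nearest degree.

Leg 1 (S9°W, 4.5 km): east 4.5 sin 189° = -0.70, north 4.5 cos 189° = -4.44
Leg 2 (130°, 2.1 km): east 2.1 sin 130° = 1.61, north 2.1 cos 130° = -1.35
Leg 3 (146°, 9.8 km): east 9.8 sin 146° = 5.48, north 9.8 cos 146° = -8.12
Leg 4 (003°, 0.8 km): east 0.8 sin 3° = 0.04, north 0.8 cos 3° = 0.80
Net displacement: 6.43 east, -13.12 north. Direction back to start is (-6.43, 13.12): bearing = atan2(-6.43, 13.12) mod 360° = 333.90° ≈ 334°.

334°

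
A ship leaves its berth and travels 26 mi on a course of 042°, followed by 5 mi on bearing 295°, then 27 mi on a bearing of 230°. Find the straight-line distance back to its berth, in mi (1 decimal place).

Leg 1 (042°, 26 mi): east 26 sin 42° = 17.40, north 26 cos 42° = 19.32
Leg 2 (295°, 5 mi): east 5 sin 295° = -4.53, north 5 cos 295° = 2.11
Leg 3 (230°, 27 mi): east 27 sin 230° = -20.68, north 27 cos 230° = -17.36
Net: -7.82 east, 4.08 north. Distance = √((-7.82)² + (4.08)²) = 8.818 mi.

8.8 mi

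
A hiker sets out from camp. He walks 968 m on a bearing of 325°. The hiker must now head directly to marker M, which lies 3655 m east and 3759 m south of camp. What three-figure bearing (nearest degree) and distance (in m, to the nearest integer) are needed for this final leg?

137°, 6200 m

Leg 1 (325°, 968 m): east 968 sin 325° = -555.22, north 968 cos 325° = 792.94
Current position: (-555.22, 792.94). Target: (3655, -3759). Remaining: Δeast = 4210.22, Δnorth = -4551.94.
Bearing = atan2(4210.22, -4551.94) mod 360° = 137.23°; distance = √((4210.22)² + (-4551.94)²) = 6200.493 m.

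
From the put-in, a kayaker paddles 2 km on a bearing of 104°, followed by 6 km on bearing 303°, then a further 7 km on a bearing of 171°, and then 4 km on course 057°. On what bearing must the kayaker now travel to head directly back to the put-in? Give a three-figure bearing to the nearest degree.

325°

Leg 1 (104°, 2 km): east 2 sin 104° = 1.94, north 2 cos 104° = -0.48
Leg 2 (303°, 6 km): east 6 sin 303° = -5.03, north 6 cos 303° = 3.27
Leg 3 (171°, 7 km): east 7 sin 171° = 1.10, north 7 cos 171° = -6.91
Leg 4 (057°, 4 km): east 4 sin 57° = 3.35, north 4 cos 57° = 2.18
Net displacement: 1.36 east, -1.95 north. Direction back to start is (-1.36, 1.95): bearing = atan2(-1.36, 1.95) mod 360° = 325.16° ≈ 325°.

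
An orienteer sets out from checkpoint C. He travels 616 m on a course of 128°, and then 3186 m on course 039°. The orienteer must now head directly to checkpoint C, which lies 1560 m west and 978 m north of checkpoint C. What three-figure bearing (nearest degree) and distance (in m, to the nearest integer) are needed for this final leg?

255°, 4202 m

Leg 1 (128°, 616 m): east 616 sin 128° = 485.41, north 616 cos 128° = -379.25
Leg 2 (039°, 3186 m): east 3186 sin 39° = 2005.01, north 3186 cos 39° = 2475.99
Current position: (2490.43, 2096.74). Target: (-1560, 978). Remaining: Δeast = -4050.43, Δnorth = -1118.74.
Bearing = atan2(-4050.43, -1118.74) mod 360° = 254.56°; distance = √((-4050.43)² + (-1118.74)²) = 4202.090 m.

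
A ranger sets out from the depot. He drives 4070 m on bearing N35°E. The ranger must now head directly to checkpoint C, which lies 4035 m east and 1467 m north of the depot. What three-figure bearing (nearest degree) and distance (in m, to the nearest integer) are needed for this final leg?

Leg 1 (N35°E, 4070 m): east 4070 sin 35° = 2334.46, north 4070 cos 35° = 3333.95
Current position: (2334.46, 3333.95). Target: (4035, 1467). Remaining: Δeast = 1700.54, Δnorth = -1866.95.
Bearing = atan2(1700.54, -1866.95) mod 360° = 137.67°; distance = √((1700.54)² + (-1866.95)²) = 2525.341 m.

138°, 2525 m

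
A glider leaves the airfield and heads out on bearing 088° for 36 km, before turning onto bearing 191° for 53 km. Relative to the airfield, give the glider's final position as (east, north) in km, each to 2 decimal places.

Leg 1 (088°, 36 km): east 36 sin 88° = 35.98, north 36 cos 88° = 1.26
Leg 2 (191°, 53 km): east 53 sin 191° = -10.11, north 53 cos 191° = -52.03
Summing: 25.87 km east, -50.77 km north → (25.87, -50.77).

(25.87, -50.77)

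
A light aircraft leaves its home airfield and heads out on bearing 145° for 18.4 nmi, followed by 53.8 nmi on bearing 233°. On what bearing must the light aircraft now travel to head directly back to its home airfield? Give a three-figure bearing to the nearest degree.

Leg 1 (145°, 18.4 nmi): east 18.4 sin 145° = 10.55, north 18.4 cos 145° = -15.07
Leg 2 (233°, 53.8 nmi): east 53.8 sin 233° = -42.97, north 53.8 cos 233° = -32.38
Net displacement: -32.41 east, -47.45 north. Direction back to start is (32.41, 47.45): bearing = atan2(32.41, 47.45) mod 360° = 34.34° ≈ 034°.

034°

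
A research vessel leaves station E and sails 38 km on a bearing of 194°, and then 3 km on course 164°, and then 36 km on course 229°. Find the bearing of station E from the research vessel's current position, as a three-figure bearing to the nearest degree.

029°

Leg 1 (194°, 38 km): east 38 sin 194° = -9.19, north 38 cos 194° = -36.87
Leg 2 (164°, 3 km): east 3 sin 164° = 0.83, north 3 cos 164° = -2.88
Leg 3 (229°, 36 km): east 36 sin 229° = -27.17, north 36 cos 229° = -23.62
Net displacement: -35.54 east, -63.37 north. Direction back to start is (35.54, 63.37): bearing = atan2(35.54, 63.37) mod 360° = 29.28° ≈ 029°.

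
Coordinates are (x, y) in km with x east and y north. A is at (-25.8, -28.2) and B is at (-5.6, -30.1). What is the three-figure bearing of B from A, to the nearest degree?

095°

Δeast = -5.6 − -25.8 = 20.20; Δnorth = -30.1 − -28.2 = -1.90.
Bearing = atan2(Δeast, Δnorth) mod 360° = 95.37° ≈ 095°.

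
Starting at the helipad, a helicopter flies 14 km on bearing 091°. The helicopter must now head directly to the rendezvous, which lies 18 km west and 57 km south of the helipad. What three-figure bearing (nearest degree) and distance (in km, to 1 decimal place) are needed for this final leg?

209°, 65.2 km

Leg 1 (091°, 14 km): east 14 sin 91° = 14.00, north 14 cos 91° = -0.24
Current position: (14.00, -0.24). Target: (-18, -57). Remaining: Δeast = -32.00, Δnorth = -56.76.
Bearing = atan2(-32.00, -56.76) mod 360° = 209.41°; distance = √((-32.00)² + (-56.76)²) = 65.154 km.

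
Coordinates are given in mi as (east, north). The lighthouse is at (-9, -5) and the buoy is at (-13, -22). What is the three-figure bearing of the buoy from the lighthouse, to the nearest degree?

Δeast = -13 − -9 = -4.00; Δnorth = -22 − -5 = -17.00.
Bearing = atan2(Δeast, Δnorth) mod 360° = 193.24° ≈ 193°.

193°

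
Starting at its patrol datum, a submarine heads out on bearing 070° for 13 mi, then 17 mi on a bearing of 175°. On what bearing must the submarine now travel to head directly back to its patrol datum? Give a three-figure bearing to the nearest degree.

Leg 1 (070°, 13 mi): east 13 sin 70° = 12.22, north 13 cos 70° = 4.45
Leg 2 (175°, 17 mi): east 17 sin 175° = 1.48, north 17 cos 175° = -16.94
Net displacement: 13.70 east, -12.49 north. Direction back to start is (-13.70, 12.49): bearing = atan2(-13.70, 12.49) mod 360° = 312.36° ≈ 312°.

312°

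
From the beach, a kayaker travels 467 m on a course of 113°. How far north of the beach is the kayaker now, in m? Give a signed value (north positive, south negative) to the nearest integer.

Leg 1 (113°, 467 m): east 467 sin 113° = 429.88, north 467 cos 113° = -182.47
Net north component: -182.47 m.

-182 m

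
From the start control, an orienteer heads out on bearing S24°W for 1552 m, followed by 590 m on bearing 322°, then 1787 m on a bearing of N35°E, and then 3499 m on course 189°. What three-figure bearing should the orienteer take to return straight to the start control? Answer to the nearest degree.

010°

Leg 1 (S24°W, 1552 m): east 1552 sin 204° = -631.26, north 1552 cos 204° = -1417.82
Leg 2 (322°, 590 m): east 590 sin 322° = -363.24, north 590 cos 322° = 464.93
Leg 3 (N35°E, 1787 m): east 1787 sin 35° = 1024.98, north 1787 cos 35° = 1463.82
Leg 4 (189°, 3499 m): east 3499 sin 189° = -547.36, north 3499 cos 189° = -3455.92
Net displacement: -516.88 east, -2944.99 north. Direction back to start is (516.88, 2944.99): bearing = atan2(516.88, 2944.99) mod 360° = 9.95° ≈ 010°.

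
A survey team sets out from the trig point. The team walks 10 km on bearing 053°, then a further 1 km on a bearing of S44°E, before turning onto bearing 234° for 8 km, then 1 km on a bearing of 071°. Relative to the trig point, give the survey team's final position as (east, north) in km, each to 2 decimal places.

Leg 1 (053°, 10 km): east 10 sin 53° = 7.99, north 10 cos 53° = 6.02
Leg 2 (S44°E, 1 km): east 1 sin 136° = 0.69, north 1 cos 136° = -0.72
Leg 3 (234°, 8 km): east 8 sin 234° = -6.47, north 8 cos 234° = -4.70
Leg 4 (071°, 1 km): east 1 sin 71° = 0.95, north 1 cos 71° = 0.33
Summing: 3.15 km east, 0.92 km north → (3.15, 0.92).

(3.15, 0.92)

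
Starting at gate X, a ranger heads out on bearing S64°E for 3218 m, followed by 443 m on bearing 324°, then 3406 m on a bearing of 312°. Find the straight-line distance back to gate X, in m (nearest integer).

1231 m

Leg 1 (S64°E, 3218 m): east 3218 sin 116° = 2892.32, north 3218 cos 116° = -1410.68
Leg 2 (324°, 443 m): east 443 sin 324° = -260.39, north 443 cos 324° = 358.39
Leg 3 (312°, 3406 m): east 3406 sin 312° = -2531.15, north 3406 cos 312° = 2279.06
Net: 100.78 east, 1226.78 north. Distance = √((100.78)² + (1226.78)²) = 1230.908 m.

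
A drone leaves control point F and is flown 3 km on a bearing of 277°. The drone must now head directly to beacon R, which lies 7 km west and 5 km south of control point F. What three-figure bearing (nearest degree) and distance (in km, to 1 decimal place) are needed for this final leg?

Leg 1 (277°, 3 km): east 3 sin 277° = -2.98, north 3 cos 277° = 0.37
Current position: (-2.98, 0.37). Target: (-7, -5). Remaining: Δeast = -4.02, Δnorth = -5.37.
Bearing = atan2(-4.02, -5.37) mod 360° = 216.86°; distance = √((-4.02)² + (-5.37)²) = 6.706 km.

217°, 6.7 km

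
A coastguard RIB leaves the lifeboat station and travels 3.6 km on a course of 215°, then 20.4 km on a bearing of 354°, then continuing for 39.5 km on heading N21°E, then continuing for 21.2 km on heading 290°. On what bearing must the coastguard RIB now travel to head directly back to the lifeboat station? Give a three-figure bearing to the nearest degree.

171°

Leg 1 (215°, 3.6 km): east 3.6 sin 215° = -2.06, north 3.6 cos 215° = -2.95
Leg 2 (354°, 20.4 km): east 20.4 sin 354° = -2.13, north 20.4 cos 354° = 20.29
Leg 3 (N21°E, 39.5 km): east 39.5 sin 21° = 14.16, north 39.5 cos 21° = 36.88
Leg 4 (290°, 21.2 km): east 21.2 sin 290° = -19.92, north 21.2 cos 290° = 7.25
Net displacement: -9.96 east, 61.47 north. Direction back to start is (9.96, -61.47): bearing = atan2(9.96, -61.47) mod 360° = 170.79° ≈ 171°.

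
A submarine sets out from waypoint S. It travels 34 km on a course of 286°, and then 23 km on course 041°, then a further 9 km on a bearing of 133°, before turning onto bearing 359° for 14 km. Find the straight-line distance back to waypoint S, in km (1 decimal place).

36.4 km

Leg 1 (286°, 34 km): east 34 sin 286° = -32.68, north 34 cos 286° = 9.37
Leg 2 (041°, 23 km): east 23 sin 41° = 15.09, north 23 cos 41° = 17.36
Leg 3 (133°, 9 km): east 9 sin 133° = 6.58, north 9 cos 133° = -6.14
Leg 4 (359°, 14 km): east 14 sin 359° = -0.24, north 14 cos 359° = 14.00
Net: -11.26 east, 34.59 north. Distance = √((-11.26)² + (34.59)²) = 36.375 km.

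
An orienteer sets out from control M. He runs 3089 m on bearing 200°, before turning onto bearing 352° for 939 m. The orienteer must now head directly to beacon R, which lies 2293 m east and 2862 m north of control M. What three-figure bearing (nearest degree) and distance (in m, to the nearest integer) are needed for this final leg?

036°, 5957 m

Leg 1 (200°, 3089 m): east 3089 sin 200° = -1056.50, north 3089 cos 200° = -2902.71
Leg 2 (352°, 939 m): east 939 sin 352° = -130.68, north 939 cos 352° = 929.86
Current position: (-1187.18, -1972.85). Target: (2293, 2862). Remaining: Δeast = 3480.18, Δnorth = 4834.85.
Bearing = atan2(3480.18, 4834.85) mod 360° = 35.75°; distance = √((3480.18)² + (4834.85)²) = 5957.134 m.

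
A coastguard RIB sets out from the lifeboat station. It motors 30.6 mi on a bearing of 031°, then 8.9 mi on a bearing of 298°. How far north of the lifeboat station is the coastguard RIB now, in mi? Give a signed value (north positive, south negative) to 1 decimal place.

Leg 1 (031°, 30.6 mi): east 30.6 sin 31° = 15.76, north 30.6 cos 31° = 26.23
Leg 2 (298°, 8.9 mi): east 8.9 sin 298° = -7.86, north 8.9 cos 298° = 4.18
Net north component: 30.41 mi.

30.4 mi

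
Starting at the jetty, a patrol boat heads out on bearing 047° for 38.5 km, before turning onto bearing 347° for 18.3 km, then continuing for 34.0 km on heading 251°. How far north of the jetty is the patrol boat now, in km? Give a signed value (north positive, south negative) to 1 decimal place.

Leg 1 (047°, 38.5 km): east 38.5 sin 47° = 28.16, north 38.5 cos 47° = 26.26
Leg 2 (347°, 18.3 km): east 18.3 sin 347° = -4.12, north 18.3 cos 347° = 17.83
Leg 3 (251°, 34.0 km): east 34.0 sin 251° = -32.15, north 34.0 cos 251° = -11.07
Net north component: 33.02 km.

33.0 km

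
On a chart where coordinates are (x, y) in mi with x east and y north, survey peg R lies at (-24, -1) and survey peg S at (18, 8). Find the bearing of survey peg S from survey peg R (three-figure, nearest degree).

Δeast = 18 − -24 = 42.00; Δnorth = 8 − -1 = 9.00.
Bearing = atan2(Δeast, Δnorth) mod 360° = 77.91° ≈ 078°.

078°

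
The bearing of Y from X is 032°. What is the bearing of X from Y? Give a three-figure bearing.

212°

Back-bearing = 032° + 180° = 212°.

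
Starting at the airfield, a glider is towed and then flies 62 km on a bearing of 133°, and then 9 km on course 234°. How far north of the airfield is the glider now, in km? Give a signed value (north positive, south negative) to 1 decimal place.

-47.6 km

Leg 1 (133°, 62 km): east 62 sin 133° = 45.34, north 62 cos 133° = -42.28
Leg 2 (234°, 9 km): east 9 sin 234° = -7.28, north 9 cos 234° = -5.29
Net north component: -47.57 km.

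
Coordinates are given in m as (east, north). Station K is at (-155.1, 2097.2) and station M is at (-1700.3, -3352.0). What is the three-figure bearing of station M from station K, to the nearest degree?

196°

Δeast = -1700.3 − -155.1 = -1545.20; Δnorth = -3352.0 − 2097.2 = -5449.20.
Bearing = atan2(Δeast, Δnorth) mod 360° = 195.83° ≈ 196°.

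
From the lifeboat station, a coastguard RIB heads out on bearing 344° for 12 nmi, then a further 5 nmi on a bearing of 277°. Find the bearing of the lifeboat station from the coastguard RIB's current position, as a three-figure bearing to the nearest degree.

Leg 1 (344°, 12 nmi): east 12 sin 344° = -3.31, north 12 cos 344° = 11.54
Leg 2 (277°, 5 nmi): east 5 sin 277° = -4.96, north 5 cos 277° = 0.61
Net displacement: -8.27 east, 12.14 north. Direction back to start is (8.27, -12.14): bearing = atan2(8.27, -12.14) mod 360° = 145.75° ≈ 146°.

146°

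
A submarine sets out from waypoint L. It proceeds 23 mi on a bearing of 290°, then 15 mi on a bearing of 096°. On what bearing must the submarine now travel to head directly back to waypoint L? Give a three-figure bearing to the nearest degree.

133°

Leg 1 (290°, 23 mi): east 23 sin 290° = -21.61, north 23 cos 290° = 7.87
Leg 2 (096°, 15 mi): east 15 sin 96° = 14.92, north 15 cos 96° = -1.57
Net displacement: -6.70 east, 6.30 north. Direction back to start is (6.70, -6.30): bearing = atan2(6.70, -6.30) mod 360° = 133.25° ≈ 133°.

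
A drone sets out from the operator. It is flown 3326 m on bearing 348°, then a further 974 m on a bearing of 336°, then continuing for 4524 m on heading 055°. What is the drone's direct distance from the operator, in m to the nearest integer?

Leg 1 (348°, 3326 m): east 3326 sin 348° = -691.51, north 3326 cos 348° = 3253.32
Leg 2 (336°, 974 m): east 974 sin 336° = -396.16, north 974 cos 336° = 889.79
Leg 3 (055°, 4524 m): east 4524 sin 55° = 3705.84, north 4524 cos 55° = 2594.86
Net: 2618.17 east, 6737.97 north. Distance = √((2618.17)² + (6737.97)²) = 7228.767 m.

7229 m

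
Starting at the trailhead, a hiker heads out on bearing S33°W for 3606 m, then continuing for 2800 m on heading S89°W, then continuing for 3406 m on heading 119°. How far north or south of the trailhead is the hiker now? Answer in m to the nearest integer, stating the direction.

Leg 1 (S33°W, 3606 m): east 3606 sin 213° = -1963.97, north 3606 cos 213° = -3024.25
Leg 2 (S89°W, 2800 m): east 2800 sin 269° = -2799.57, north 2800 cos 269° = -48.87
Leg 3 (119°, 3406 m): east 3406 sin 119° = 2978.95, north 3406 cos 119° = -1651.26
Net north component: -4724.37 m.

4724 m south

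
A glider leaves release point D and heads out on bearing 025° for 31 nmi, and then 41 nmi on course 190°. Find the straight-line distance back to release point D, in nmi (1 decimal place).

13.7 nmi

Leg 1 (025°, 31 nmi): east 31 sin 25° = 13.10, north 31 cos 25° = 28.10
Leg 2 (190°, 41 nmi): east 41 sin 190° = -7.12, north 41 cos 190° = -40.38
Net: 5.98 east, -12.28 north. Distance = √((5.98)² + (-12.28)²) = 13.661 nmi.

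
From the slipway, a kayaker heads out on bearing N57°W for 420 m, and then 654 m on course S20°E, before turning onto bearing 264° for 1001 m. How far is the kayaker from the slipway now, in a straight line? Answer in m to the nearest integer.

1226 m

Leg 1 (N57°W, 420 m): east 420 sin 303° = -352.24, north 420 cos 303° = 228.75
Leg 2 (S20°E, 654 m): east 654 sin 160° = 223.68, north 654 cos 160° = -614.56
Leg 3 (264°, 1001 m): east 1001 sin 264° = -995.52, north 1001 cos 264° = -104.63
Net: -1124.08 east, -490.44 north. Distance = √((-1124.08)² + (-490.44)²) = 1226.411 m.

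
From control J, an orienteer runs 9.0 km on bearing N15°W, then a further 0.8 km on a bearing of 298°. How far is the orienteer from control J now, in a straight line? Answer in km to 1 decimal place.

9.6 km

Leg 1 (N15°W, 9.0 km): east 9.0 sin 345° = -2.33, north 9.0 cos 345° = 8.69
Leg 2 (298°, 0.8 km): east 0.8 sin 298° = -0.71, north 0.8 cos 298° = 0.38
Net: -3.04 east, 9.07 north. Distance = √((-3.04)² + (9.07)²) = 9.564 km.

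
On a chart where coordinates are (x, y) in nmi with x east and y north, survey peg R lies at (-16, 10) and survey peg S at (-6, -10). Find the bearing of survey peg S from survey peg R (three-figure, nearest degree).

153°

Δeast = -6 − -16 = 10.00; Δnorth = -10 − 10 = -20.00.
Bearing = atan2(Δeast, Δnorth) mod 360° = 153.43° ≈ 153°.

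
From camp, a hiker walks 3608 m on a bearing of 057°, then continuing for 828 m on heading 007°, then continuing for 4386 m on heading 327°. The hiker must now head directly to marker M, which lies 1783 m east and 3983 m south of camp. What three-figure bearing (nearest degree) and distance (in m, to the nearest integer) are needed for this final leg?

Leg 1 (057°, 3608 m): east 3608 sin 57° = 3025.92, north 3608 cos 57° = 1965.06
Leg 2 (007°, 828 m): east 828 sin 7° = 100.91, north 828 cos 7° = 821.83
Leg 3 (327°, 4386 m): east 4386 sin 327° = -2388.79, north 4386 cos 327° = 3678.41
Current position: (738.04, 6465.29). Target: (1783, -3983). Remaining: Δeast = 1044.96, Δnorth = -10448.29.
Bearing = atan2(1044.96, -10448.29) mod 360° = 174.29°; distance = √((1044.96)² + (-10448.29)²) = 10500.419 m.

174°, 10500 m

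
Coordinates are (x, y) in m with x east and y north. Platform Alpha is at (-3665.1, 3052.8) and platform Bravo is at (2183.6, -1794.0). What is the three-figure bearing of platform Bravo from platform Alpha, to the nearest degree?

Δeast = 2183.6 − -3665.1 = 5848.70; Δnorth = -1794.0 − 3052.8 = -4846.80.
Bearing = atan2(Δeast, Δnorth) mod 360° = 129.65° ≈ 130°.

130°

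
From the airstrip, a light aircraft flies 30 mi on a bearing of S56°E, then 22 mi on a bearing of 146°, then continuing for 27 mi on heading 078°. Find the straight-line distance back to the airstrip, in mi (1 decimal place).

70.1 mi

Leg 1 (S56°E, 30 mi): east 30 sin 124° = 24.87, north 30 cos 124° = -16.78
Leg 2 (146°, 22 mi): east 22 sin 146° = 12.30, north 22 cos 146° = -18.24
Leg 3 (078°, 27 mi): east 27 sin 78° = 26.41, north 27 cos 78° = 5.61
Net: 63.58 east, -29.40 north. Distance = √((63.58)² + (-29.40)²) = 70.052 mi.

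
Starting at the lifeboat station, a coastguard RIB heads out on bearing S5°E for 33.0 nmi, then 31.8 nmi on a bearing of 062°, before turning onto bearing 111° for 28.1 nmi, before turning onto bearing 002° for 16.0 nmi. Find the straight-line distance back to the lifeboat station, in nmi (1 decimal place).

59.0 nmi

Leg 1 (S5°E, 33.0 nmi): east 33.0 sin 175° = 2.88, north 33.0 cos 175° = -32.87
Leg 2 (062°, 31.8 nmi): east 31.8 sin 62° = 28.08, north 31.8 cos 62° = 14.93
Leg 3 (111°, 28.1 nmi): east 28.1 sin 111° = 26.23, north 28.1 cos 111° = -10.07
Leg 4 (002°, 16.0 nmi): east 16.0 sin 2° = 0.56, north 16.0 cos 2° = 15.99
Net: 57.75 east, -12.03 north. Distance = √((57.75)² + (-12.03)²) = 58.985 nmi.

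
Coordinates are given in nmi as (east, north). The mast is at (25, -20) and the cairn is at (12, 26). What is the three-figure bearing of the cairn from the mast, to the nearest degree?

344°

Δeast = 12 − 25 = -13.00; Δnorth = 26 − -20 = 46.00.
Bearing = atan2(Δeast, Δnorth) mod 360° = 344.22° ≈ 344°.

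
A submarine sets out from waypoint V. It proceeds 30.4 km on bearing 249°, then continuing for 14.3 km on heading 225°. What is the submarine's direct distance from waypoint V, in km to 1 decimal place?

43.9 km

Leg 1 (249°, 30.4 km): east 30.4 sin 249° = -28.38, north 30.4 cos 249° = -10.89
Leg 2 (225°, 14.3 km): east 14.3 sin 225° = -10.11, north 14.3 cos 225° = -10.11
Net: -38.49 east, -21.01 north. Distance = √((-38.49)² + (-21.01)²) = 43.851 km.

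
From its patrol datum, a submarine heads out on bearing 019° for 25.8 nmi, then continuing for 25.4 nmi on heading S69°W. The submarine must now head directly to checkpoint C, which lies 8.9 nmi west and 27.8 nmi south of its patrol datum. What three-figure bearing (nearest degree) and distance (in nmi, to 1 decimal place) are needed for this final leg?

Leg 1 (019°, 25.8 nmi): east 25.8 sin 19° = 8.40, north 25.8 cos 19° = 24.39
Leg 2 (S69°W, 25.4 nmi): east 25.4 sin 249° = -23.71, north 25.4 cos 249° = -9.10
Current position: (-15.31, 15.29). Target: (-8.9, -27.8). Remaining: Δeast = 6.41, Δnorth = -43.09.
Bearing = atan2(6.41, -43.09) mod 360° = 171.53°; distance = √((6.41)² + (-43.09)²) = 43.566 nmi.

172°, 43.6 nmi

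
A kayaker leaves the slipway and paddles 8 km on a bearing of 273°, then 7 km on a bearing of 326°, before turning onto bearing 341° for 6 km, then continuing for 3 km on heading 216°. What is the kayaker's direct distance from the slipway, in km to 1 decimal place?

18.3 km

Leg 1 (273°, 8 km): east 8 sin 273° = -7.99, north 8 cos 273° = 0.42
Leg 2 (326°, 7 km): east 7 sin 326° = -3.91, north 7 cos 326° = 5.80
Leg 3 (341°, 6 km): east 6 sin 341° = -1.95, north 6 cos 341° = 5.67
Leg 4 (216°, 3 km): east 3 sin 216° = -1.76, north 3 cos 216° = -2.43
Net: -15.62 east, 9.47 north. Distance = √((-15.62)² + (9.47)²) = 18.266 km.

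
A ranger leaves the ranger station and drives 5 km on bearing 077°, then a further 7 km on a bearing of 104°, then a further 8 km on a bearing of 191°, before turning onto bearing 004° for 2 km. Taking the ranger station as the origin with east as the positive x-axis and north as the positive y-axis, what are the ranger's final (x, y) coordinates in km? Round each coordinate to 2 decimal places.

Leg 1 (077°, 5 km): east 5 sin 77° = 4.87, north 5 cos 77° = 1.12
Leg 2 (104°, 7 km): east 7 sin 104° = 6.79, north 7 cos 104° = -1.69
Leg 3 (191°, 8 km): east 8 sin 191° = -1.53, north 8 cos 191° = -7.85
Leg 4 (004°, 2 km): east 2 sin 4° = 0.14, north 2 cos 4° = 2.00
Summing: 10.28 km east, -6.43 km north → (10.28, -6.43).

(10.28, -6.43)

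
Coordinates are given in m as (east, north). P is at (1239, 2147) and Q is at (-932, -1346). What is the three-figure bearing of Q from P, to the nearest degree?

Δeast = -932 − 1239 = -2171.00; Δnorth = -1346 − 2147 = -3493.00.
Bearing = atan2(Δeast, Δnorth) mod 360° = 211.86° ≈ 212°.

212°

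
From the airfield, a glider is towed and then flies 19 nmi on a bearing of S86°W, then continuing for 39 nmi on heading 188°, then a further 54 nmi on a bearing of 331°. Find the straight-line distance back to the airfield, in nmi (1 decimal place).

Leg 1 (S86°W, 19 nmi): east 19 sin 266° = -18.95, north 19 cos 266° = -1.33
Leg 2 (188°, 39 nmi): east 39 sin 188° = -5.43, north 39 cos 188° = -38.62
Leg 3 (331°, 54 nmi): east 54 sin 331° = -26.18, north 54 cos 331° = 47.23
Net: -50.56 east, 7.28 north. Distance = √((-50.56)² + (7.28)²) = 51.083 nmi.

51.1 nmi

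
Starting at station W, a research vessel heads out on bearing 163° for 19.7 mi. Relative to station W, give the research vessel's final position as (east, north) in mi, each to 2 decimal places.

Leg 1 (163°, 19.7 mi): east 19.7 sin 163° = 5.76, north 19.7 cos 163° = -18.84
Summing: 5.76 mi east, -18.84 mi north → (5.76, -18.84).

(5.76, -18.84)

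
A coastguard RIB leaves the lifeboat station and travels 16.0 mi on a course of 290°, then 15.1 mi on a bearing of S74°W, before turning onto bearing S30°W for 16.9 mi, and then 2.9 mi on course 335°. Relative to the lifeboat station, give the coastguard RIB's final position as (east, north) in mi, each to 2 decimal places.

(-39.23, -10.70)

Leg 1 (290°, 16.0 mi): east 16.0 sin 290° = -15.04, north 16.0 cos 290° = 5.47
Leg 2 (S74°W, 15.1 mi): east 15.1 sin 254° = -14.52, north 15.1 cos 254° = -4.16
Leg 3 (S30°W, 16.9 mi): east 16.9 sin 210° = -8.45, north 16.9 cos 210° = -14.64
Leg 4 (335°, 2.9 mi): east 2.9 sin 335° = -1.23, north 2.9 cos 335° = 2.63
Summing: -39.23 mi east, -10.70 mi north → (-39.23, -10.70).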